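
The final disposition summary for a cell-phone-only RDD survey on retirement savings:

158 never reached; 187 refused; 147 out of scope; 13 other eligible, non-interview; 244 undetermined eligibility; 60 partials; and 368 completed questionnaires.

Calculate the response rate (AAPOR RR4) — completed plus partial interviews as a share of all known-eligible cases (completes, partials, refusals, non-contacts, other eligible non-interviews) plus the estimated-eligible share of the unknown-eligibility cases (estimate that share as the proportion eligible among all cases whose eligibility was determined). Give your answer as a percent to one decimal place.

43.2%

Top → 368 + 60 = 428
Known eligible → 368 + 60 + 187 + 158 + 13 = 786
e = 786 / (786 + 147) = 786 / 933 = 0.8424
e × U → 0.8424 × 244 = 205.55
Base → 786 + 205.55 = 991.55
RR4 = 428 / 991.55 = 0.4316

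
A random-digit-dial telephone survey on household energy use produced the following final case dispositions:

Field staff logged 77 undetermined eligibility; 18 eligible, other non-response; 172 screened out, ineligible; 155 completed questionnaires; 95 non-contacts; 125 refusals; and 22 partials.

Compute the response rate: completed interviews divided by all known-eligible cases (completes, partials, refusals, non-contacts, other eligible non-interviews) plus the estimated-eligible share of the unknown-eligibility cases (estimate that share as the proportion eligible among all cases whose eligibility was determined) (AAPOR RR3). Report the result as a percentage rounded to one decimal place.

Num → 155
Known eligible → 155 + 22 + 125 + 95 + 18 = 415
e = 415 / (415 + 172) = 415 / 587 = 0.7070
e × U → 0.7070 × 77 = 54.44
Denom → 415 + 54.44 = 469.44
RR3 = 155 / 469.44 = 0.3302

33.0%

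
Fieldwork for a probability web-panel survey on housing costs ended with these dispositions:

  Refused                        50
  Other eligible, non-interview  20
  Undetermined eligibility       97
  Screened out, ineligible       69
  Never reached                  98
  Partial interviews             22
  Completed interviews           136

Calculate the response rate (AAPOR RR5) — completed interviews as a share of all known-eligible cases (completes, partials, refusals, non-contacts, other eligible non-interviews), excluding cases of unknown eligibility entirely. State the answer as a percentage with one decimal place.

41.7%

Numerator → 136
Denominator → 136 + 22 + 50 + 98 + 20 = 326
RR5 = 136 / 326 = 0.4172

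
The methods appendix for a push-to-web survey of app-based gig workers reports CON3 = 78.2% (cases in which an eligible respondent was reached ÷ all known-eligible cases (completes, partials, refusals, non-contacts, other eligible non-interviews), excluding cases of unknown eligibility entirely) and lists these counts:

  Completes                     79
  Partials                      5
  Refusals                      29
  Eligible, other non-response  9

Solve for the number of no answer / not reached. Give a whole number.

34

Top: 79 + 5 + 29 + 9 = 122
CON3 = 122 / D = 0.782
D = 122 / 0.782 = 156.0
Remaining denominator categories sum to 122
no answer / not reached = 156.0 − 122 ≈ 34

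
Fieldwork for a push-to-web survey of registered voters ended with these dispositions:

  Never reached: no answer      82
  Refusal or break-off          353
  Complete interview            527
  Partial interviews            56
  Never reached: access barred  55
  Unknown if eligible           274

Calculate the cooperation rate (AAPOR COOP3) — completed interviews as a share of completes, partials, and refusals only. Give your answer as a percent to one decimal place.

Never reached = 82 + 55 = 137
Numerator → 527
Denom → 527 + 56 + 353 = 936
COOP3 = 527 / 936 = 0.5630

56.3%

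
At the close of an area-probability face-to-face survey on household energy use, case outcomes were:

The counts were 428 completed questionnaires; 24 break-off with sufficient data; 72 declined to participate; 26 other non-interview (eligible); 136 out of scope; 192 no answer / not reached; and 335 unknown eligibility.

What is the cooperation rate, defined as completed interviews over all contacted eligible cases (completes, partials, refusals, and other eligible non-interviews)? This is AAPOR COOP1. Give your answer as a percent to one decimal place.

77.8%

Top: 428
Base: 428 + 24 + 72 + 26 = 550
COOP1 = 428 / 550 = 0.7782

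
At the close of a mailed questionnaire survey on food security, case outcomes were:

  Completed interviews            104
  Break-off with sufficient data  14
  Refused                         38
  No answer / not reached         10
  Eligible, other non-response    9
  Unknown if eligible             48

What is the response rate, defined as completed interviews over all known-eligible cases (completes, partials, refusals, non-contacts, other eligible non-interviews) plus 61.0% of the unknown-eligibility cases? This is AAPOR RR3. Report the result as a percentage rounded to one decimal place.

Num → 104
Eligible (known) → 104 + 14 + 38 + 10 + 9 = 175
Eligible share of unknowns → 0.6100 × 48 = 29.28
Denominator → 175 + 29.28 = 204.28
RR3 = 104 / 204.28 = 0.5091

50.9%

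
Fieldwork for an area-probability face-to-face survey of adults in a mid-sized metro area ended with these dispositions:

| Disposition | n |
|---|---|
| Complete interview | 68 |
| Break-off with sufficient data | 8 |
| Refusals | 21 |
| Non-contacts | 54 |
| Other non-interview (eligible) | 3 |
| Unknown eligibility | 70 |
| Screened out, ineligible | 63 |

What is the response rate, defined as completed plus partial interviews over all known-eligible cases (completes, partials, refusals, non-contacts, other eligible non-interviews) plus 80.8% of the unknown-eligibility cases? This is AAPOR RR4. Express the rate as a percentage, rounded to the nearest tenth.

Numerator → 68 + 8 = 76
Eligible (known) → 68 + 8 + 21 + 54 + 3 = 154
e × U → 0.8080 × 70 = 56.56
Base → 154 + 56.56 = 210.56
RR4 = 76 / 210.56 = 0.3609

36.1%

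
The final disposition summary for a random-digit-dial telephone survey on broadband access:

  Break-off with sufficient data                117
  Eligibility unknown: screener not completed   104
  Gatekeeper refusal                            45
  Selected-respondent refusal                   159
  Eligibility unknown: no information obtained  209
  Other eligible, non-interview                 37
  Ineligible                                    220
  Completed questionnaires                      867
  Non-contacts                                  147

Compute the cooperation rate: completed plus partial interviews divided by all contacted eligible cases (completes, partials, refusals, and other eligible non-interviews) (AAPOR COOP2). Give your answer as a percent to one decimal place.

80.3%

Refusal or break-off = 45 + 159 = 204
Unknown if eligible = 104 + 209 = 313
Num → 867 + 117 = 984
Denominator → 867 + 117 + 204 + 37 = 1225
COOP2 = 984 / 1225 = 0.8033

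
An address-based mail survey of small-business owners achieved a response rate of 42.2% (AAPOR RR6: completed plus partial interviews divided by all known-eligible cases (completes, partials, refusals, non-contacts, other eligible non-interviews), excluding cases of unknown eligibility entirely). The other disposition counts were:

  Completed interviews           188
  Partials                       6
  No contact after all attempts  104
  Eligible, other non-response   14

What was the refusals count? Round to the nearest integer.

148

Top: 188 + 6 = 194
RR6 = 194 / D = 0.422
D = 194 / 0.422 = 459.7
Other denominator terms total 312
refusals = 459.7 − 312 ≈ 148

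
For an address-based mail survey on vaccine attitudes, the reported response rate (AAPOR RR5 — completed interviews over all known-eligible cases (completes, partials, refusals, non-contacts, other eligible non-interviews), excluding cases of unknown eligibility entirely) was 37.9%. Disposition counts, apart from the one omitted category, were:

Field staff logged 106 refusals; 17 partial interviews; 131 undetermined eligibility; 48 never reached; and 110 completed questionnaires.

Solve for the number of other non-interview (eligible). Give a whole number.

RR5 = 110 / D = 0.379
D = 110 / 0.379 = 290.2
Remaining denominator categories sum to 281
other non-interview (eligible) = 290.2 − 281 ≈ 9

9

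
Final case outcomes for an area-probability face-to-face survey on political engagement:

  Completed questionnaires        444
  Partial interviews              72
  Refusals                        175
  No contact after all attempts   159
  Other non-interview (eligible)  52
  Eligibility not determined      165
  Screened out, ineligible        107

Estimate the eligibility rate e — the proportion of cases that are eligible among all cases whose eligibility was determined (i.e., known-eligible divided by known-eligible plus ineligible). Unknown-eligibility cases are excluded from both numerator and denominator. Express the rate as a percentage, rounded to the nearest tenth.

89.4%

Known eligible = 444 + 72 + 175 + 159 + 52 = 902
e = 902 / (902 + 107) = 902 / 1009 = 0.8940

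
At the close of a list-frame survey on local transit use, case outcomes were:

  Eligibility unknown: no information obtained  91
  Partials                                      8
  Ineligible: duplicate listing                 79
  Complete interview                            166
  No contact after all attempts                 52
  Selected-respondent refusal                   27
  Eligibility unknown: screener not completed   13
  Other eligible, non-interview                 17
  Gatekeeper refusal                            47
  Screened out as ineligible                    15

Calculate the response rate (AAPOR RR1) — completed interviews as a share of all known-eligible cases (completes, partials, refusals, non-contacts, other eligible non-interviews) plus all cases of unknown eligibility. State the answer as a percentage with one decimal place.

39.4%

Refused = 47 + 27 = 74
Eligibility not determined = 13 + 91 = 104
Out of scope = 15 + 79 = 94
Top: 166
Denom: 166 + 8 + 74 + 52 + 17 + 104 = 421
RR1 = 166 / 421 = 0.3943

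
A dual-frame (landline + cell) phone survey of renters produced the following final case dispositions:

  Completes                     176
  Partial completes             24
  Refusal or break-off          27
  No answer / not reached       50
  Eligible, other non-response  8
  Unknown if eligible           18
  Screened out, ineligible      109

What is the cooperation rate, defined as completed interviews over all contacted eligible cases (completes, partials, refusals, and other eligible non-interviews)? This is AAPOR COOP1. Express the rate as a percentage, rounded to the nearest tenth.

Top → 176
Denom → 176 + 24 + 27 + 8 = 235
COOP1 = 176 / 235 = 0.7489

74.9%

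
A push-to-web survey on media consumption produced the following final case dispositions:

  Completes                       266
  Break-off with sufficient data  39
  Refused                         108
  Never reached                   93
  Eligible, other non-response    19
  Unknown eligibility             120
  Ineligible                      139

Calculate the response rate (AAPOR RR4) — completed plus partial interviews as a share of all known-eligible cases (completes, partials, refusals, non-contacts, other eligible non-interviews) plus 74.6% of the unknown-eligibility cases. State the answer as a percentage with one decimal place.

49.6%

Num → 266 + 39 = 305
Known eligible → 266 + 39 + 108 + 93 + 19 = 525
Estimated eligible among unknowns → 0.7460 × 120 = 89.52
Denominator → 525 + 89.52 = 614.52
RR4 = 305 / 614.52 = 0.4963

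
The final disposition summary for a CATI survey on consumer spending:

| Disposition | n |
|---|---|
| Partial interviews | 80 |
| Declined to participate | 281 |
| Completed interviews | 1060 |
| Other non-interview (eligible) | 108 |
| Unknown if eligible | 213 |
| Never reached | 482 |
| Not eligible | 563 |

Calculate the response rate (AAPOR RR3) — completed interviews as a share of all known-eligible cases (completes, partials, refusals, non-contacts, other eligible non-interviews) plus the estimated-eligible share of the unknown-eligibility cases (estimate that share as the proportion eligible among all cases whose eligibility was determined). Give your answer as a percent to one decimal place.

Top → 1060
Eligible (known) → 1060 + 80 + 281 + 482 + 108 = 2011
e = 2011 / (2011 + 563) = 2011 / 2574 = 0.7813
e × U → 0.7813 × 213 = 166.42
Denominator → 2011 + 166.42 = 2177.42
RR3 = 1060 / 2177.42 = 0.4868

48.7%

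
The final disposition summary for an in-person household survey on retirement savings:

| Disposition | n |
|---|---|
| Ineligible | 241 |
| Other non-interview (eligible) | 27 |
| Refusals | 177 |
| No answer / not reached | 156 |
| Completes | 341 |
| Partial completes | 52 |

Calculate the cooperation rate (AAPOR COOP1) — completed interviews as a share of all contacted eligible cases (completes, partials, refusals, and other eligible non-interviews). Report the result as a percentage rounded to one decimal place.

Top: 341
Base: 341 + 52 + 177 + 27 = 597
COOP1 = 341 / 597 = 0.5712

57.1%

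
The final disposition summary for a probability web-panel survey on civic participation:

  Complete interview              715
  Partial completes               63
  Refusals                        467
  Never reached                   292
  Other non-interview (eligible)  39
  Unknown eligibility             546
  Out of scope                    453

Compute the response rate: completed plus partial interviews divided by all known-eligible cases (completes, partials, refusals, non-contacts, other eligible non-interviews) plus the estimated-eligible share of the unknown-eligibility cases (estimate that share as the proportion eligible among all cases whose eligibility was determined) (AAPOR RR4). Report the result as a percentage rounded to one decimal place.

Top: 715 + 63 = 778
Known eligible: 715 + 63 + 467 + 292 + 39 = 1576
e = 1576 / (1576 + 453) = 1576 / 2029 = 0.7767
Eligible share of unknowns: 0.7767 × 546 = 424.08
Base: 1576 + 424.08 = 2000.08
RR4 = 778 / 2000.08 = 0.3890

38.9%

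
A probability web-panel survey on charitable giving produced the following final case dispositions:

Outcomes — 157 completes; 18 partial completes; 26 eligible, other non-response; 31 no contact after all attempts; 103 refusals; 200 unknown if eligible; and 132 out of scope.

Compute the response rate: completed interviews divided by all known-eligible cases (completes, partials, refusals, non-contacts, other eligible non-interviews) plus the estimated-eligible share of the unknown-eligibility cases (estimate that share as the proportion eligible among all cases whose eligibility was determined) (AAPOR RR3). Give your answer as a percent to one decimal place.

32.8%

Top → 157
Determined eligible → 157 + 18 + 103 + 31 + 26 = 335
e = 335 / (335 + 132) = 335 / 467 = 0.7173
e × U → 0.7173 × 200 = 143.46
Denominator → 335 + 143.46 = 478.46
RR3 = 157 / 478.46 = 0.3281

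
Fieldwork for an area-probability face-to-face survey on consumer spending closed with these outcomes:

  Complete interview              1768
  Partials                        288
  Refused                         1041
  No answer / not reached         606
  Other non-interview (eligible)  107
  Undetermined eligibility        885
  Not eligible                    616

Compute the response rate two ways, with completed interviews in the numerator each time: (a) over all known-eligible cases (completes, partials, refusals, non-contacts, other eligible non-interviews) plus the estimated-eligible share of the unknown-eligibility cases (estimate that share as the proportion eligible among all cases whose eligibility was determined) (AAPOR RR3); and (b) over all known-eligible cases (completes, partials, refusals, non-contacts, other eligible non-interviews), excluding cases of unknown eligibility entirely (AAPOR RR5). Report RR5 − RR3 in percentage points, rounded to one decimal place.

Numerator → 1768
Determined eligible → 1768 + 288 + 1041 + 606 + 107 = 3810
e = 3810 / (3810 + 616) = 3810 / 4426 = 0.8608
Eligible share of unknowns → 0.8608 × 885 = 761.81
Denom → 3810 + 761.81 = 4571.81
RR3 = 1768 / 4571.81 = 0.3867
Denom → 1768 + 288 + 1041 + 606 + 107 = 3810
RR5 = 1768 / 3810 = 0.4640
Difference = 46.40 − 38.67 = 7.73 percentage points

7.7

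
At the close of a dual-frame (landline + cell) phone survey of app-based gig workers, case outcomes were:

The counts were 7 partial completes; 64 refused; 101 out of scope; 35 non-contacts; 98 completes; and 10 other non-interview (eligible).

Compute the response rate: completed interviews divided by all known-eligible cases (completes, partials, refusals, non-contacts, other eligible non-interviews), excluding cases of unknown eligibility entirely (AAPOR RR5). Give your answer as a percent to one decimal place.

45.8%

Numerator → 98
Denominator → 98 + 7 + 64 + 35 + 10 = 214
RR5 = 98 / 214 = 0.4579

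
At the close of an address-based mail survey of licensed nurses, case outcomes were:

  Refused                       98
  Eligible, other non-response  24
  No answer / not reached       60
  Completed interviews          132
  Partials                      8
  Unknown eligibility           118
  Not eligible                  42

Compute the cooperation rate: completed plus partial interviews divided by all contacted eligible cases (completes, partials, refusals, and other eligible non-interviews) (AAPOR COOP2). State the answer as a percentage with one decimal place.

53.4%

Num = 132 + 8 = 140
Base = 132 + 8 + 98 + 24 = 262
COOP2 = 140 / 262 = 0.5344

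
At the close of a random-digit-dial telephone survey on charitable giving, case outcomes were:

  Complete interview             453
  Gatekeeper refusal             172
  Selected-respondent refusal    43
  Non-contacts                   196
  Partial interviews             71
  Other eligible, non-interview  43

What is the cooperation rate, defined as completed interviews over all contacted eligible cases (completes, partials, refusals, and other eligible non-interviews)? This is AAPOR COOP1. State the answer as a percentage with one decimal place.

57.9%

Refusal or break-off = 172 + 43 = 215
Top: 453
Denominator: 453 + 71 + 215 + 43 = 782
COOP1 = 453 / 782 = 0.5793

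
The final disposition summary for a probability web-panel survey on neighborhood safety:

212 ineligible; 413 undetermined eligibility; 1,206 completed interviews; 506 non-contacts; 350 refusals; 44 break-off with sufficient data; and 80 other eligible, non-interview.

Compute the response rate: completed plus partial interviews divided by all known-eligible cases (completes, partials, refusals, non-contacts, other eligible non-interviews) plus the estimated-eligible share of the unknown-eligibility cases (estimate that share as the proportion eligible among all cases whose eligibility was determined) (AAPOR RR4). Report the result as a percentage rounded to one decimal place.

Top: 1206 + 44 = 1250
Eligible (known): 1206 + 44 + 350 + 506 + 80 = 2186
e = 2186 / (2186 + 212) = 2186 / 2398 = 0.9116
e × U: 0.9116 × 413 = 376.49
Denom: 2186 + 376.49 = 2562.49
RR4 = 1250 / 2562.49 = 0.4878

48.8%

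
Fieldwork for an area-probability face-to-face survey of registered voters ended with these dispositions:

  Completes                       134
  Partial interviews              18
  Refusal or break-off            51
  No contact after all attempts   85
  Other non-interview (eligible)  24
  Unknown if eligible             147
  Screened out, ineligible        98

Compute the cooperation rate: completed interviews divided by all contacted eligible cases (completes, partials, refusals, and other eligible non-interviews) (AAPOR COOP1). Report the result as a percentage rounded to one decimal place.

59.0%

Top → 134
Denom → 134 + 18 + 51 + 24 = 227
COOP1 = 134 / 227 = 0.5903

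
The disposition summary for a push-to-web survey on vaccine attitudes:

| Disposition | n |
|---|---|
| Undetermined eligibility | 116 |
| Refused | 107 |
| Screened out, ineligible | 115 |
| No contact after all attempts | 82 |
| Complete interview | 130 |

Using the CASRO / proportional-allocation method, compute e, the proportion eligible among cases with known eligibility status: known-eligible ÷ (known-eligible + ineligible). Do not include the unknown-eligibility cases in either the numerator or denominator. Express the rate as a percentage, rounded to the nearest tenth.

73.5%

Known eligible: 130 + 107 + 82 = 319
e = 319 / (319 + 115) = 319 / 434 = 0.7350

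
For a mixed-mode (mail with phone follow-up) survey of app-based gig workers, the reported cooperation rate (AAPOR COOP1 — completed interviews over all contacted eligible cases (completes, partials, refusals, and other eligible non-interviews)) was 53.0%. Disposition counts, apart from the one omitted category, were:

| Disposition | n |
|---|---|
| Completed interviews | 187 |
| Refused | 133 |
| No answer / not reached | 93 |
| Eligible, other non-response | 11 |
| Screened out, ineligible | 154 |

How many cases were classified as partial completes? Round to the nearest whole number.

22

COOP1 = 187 / D = 0.530
D = 187 / 0.530 = 352.8
Rest of base = 331
partial completes = 352.8 − 331 ≈ 22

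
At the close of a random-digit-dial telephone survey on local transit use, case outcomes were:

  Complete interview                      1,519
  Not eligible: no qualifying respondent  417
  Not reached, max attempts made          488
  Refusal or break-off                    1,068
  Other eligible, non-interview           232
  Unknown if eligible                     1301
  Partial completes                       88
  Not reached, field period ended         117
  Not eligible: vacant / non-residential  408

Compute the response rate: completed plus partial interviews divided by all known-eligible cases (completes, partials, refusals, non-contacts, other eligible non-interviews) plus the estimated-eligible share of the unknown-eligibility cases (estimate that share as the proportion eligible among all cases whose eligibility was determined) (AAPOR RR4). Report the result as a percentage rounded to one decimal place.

No contact after all attempts = 117 + 488 = 605
Out of scope = 417 + 408 = 825
Top: 1519 + 88 = 1607
Known eligible: 1519 + 88 + 1068 + 605 + 232 = 3512
e = 3512 / (3512 + 825) = 3512 / 4337 = 0.8098
Estimated eligible among unknowns: 0.8098 × 1301 = 1053.55
Base: 3512 + 1053.55 = 4565.55
RR4 = 1607 / 4565.55 = 0.3520

35.2%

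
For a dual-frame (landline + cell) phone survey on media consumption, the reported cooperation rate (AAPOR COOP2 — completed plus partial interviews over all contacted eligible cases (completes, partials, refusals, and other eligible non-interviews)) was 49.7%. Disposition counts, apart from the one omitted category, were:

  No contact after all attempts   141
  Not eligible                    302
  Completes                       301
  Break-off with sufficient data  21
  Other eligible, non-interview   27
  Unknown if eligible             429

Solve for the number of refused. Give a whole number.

Top: 301 + 21 = 322
COOP2 = 322 / D = 0.497
D = 322 / 0.497 = 647.9
Other denominator terms total 349
refused = 647.9 − 349 ≈ 299

299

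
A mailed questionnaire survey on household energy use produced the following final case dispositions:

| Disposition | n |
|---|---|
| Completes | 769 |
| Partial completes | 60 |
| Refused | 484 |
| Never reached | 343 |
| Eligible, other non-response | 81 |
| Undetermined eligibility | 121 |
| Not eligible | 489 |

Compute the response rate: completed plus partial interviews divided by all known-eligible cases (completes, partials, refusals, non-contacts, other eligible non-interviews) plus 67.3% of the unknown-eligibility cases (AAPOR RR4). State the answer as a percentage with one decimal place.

45.6%

Num → 769 + 60 = 829
Eligible (known) → 769 + 60 + 484 + 343 + 81 = 1737
Estimated eligible among unknowns → 0.6730 × 121 = 81.43
Denom → 1737 + 81.43 = 1818.43
RR4 = 829 / 1818.43 = 0.4559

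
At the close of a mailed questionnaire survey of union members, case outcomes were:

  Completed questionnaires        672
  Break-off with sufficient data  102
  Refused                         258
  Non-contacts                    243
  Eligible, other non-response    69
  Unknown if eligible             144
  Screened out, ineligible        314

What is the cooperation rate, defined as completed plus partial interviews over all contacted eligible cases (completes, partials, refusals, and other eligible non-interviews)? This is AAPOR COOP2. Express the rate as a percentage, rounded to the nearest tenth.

70.3%

Num: 672 + 102 = 774
Denominator: 672 + 102 + 258 + 69 = 1101
COOP2 = 774 / 1101 = 0.7030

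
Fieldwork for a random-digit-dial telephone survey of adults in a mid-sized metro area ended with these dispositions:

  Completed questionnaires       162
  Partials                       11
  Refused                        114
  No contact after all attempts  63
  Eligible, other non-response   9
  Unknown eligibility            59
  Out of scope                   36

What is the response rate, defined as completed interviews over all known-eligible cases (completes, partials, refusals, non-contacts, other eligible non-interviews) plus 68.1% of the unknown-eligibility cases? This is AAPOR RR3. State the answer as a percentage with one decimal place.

40.6%

Top = 162
Eligible (known) = 162 + 11 + 114 + 63 + 9 = 359
Eligible share of unknowns = 0.6810 × 59 = 40.18
Denominator = 359 + 40.18 = 399.18
RR3 = 162 / 399.18 = 0.4058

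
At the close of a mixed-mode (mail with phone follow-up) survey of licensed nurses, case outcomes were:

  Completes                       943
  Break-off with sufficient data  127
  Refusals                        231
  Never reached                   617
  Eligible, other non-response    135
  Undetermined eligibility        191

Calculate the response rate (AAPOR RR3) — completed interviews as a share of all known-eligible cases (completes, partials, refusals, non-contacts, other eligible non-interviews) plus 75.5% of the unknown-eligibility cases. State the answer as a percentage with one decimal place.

42.9%

Numerator = 943
Determined eligible = 943 + 127 + 231 + 617 + 135 = 2053
Estimated eligible among unknowns = 0.7550 × 191 = 144.21
Denominator = 2053 + 144.21 = 2197.21
RR3 = 943 / 2197.21 = 0.4292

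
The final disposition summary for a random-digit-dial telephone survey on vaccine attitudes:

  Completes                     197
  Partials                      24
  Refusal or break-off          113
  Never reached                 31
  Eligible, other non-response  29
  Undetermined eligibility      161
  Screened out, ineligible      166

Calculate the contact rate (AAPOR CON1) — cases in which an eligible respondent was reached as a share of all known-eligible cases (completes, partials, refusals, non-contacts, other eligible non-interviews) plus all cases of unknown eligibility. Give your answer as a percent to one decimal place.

Top: 197 + 24 + 113 + 29 = 363
Base: 197 + 24 + 113 + 31 + 29 + 161 = 555
CON1 = 363 / 555 = 0.6541

65.4%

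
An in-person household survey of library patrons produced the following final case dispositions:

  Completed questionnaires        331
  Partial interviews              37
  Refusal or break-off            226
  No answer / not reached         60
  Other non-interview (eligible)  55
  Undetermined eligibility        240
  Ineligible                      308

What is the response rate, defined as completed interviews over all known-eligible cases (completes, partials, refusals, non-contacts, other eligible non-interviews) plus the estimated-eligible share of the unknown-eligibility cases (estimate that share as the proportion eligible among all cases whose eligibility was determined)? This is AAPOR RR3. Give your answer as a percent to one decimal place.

Top: 331
Known eligible: 331 + 37 + 226 + 60 + 55 = 709
e = 709 / (709 + 308) = 709 / 1017 = 0.6971
Estimated eligible among unknowns: 0.6971 × 240 = 167.30
Denominator: 709 + 167.30 = 876.30
RR3 = 331 / 876.30 = 0.3777

37.8%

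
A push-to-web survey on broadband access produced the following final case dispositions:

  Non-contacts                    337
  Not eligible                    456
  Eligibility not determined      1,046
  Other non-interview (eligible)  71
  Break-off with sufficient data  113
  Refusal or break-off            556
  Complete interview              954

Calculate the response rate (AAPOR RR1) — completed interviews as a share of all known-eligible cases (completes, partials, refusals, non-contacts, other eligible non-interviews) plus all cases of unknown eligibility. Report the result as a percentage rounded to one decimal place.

Numerator = 954
Base = 954 + 113 + 556 + 337 + 71 + 1046 = 3077
RR1 = 954 / 3077 = 0.3100

31.0%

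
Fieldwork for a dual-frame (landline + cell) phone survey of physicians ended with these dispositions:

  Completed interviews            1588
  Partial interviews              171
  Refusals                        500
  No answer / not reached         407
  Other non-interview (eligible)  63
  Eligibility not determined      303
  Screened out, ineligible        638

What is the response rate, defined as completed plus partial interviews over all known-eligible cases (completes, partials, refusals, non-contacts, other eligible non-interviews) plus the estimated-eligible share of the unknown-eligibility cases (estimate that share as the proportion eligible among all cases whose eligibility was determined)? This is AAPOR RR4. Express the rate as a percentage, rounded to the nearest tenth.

59.1%

Top = 1588 + 171 = 1759
Eligible (known) = 1588 + 171 + 500 + 407 + 63 = 2729
e = 2729 / (2729 + 638) = 2729 / 3367 = 0.8105
e × U = 0.8105 × 303 = 245.58
Denom = 2729 + 245.58 = 2974.58
RR4 = 1759 / 2974.58 = 0.5913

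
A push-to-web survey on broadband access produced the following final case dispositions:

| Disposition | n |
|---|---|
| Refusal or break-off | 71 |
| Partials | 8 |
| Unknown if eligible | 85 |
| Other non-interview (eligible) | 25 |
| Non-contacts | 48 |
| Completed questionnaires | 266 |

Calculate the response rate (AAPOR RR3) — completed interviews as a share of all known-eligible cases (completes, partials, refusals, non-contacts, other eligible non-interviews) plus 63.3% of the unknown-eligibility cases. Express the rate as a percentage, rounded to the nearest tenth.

56.4%

Top → 266
Eligible (known) → 266 + 8 + 71 + 48 + 25 = 418
Estimated eligible among unknowns → 0.6330 × 85 = 53.80
Denominator → 418 + 53.80 = 471.80
RR3 = 266 / 471.80 = 0.5638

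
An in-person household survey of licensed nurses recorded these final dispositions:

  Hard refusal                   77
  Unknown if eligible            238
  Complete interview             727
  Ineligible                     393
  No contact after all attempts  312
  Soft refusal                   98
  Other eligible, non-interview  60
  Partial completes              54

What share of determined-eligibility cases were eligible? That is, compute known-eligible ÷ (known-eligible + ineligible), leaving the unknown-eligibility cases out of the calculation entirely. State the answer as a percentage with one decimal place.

77.2%

Refused = 77 + 98 = 175
Known eligible → 727 + 54 + 175 + 312 + 60 = 1328
e = 1328 / (1328 + 393) = 1328 / 1721 = 0.7716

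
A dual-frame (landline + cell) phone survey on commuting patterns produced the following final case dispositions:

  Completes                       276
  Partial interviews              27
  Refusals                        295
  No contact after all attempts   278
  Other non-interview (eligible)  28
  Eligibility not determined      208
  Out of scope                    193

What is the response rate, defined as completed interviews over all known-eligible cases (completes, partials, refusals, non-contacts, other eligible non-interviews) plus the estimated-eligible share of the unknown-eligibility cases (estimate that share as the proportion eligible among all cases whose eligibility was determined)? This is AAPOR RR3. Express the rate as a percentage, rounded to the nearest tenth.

Numerator: 276
Determined eligible: 276 + 27 + 295 + 278 + 28 = 904
e = 904 / (904 + 193) = 904 / 1097 = 0.8241
Eligible share of unknowns: 0.8241 × 208 = 171.41
Denominator: 904 + 171.41 = 1075.41
RR3 = 276 / 1075.41 = 0.2566

25.7%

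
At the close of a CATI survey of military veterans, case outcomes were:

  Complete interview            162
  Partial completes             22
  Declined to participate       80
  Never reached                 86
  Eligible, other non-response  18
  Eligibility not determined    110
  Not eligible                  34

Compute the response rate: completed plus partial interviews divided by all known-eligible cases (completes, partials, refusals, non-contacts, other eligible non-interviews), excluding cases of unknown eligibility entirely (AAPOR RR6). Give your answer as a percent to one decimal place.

50.0%

Top → 162 + 22 = 184
Denominator → 162 + 22 + 80 + 86 + 18 = 368
RR6 = 184 / 368 = 0.5000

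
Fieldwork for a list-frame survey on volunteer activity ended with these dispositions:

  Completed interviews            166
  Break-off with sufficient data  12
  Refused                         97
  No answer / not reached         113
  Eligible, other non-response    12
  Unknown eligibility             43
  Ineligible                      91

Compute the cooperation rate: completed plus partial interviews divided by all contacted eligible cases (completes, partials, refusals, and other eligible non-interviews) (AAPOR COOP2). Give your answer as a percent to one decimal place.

Top: 166 + 12 = 178
Denom: 166 + 12 + 97 + 12 = 287
COOP2 = 178 / 287 = 0.6202

62.0%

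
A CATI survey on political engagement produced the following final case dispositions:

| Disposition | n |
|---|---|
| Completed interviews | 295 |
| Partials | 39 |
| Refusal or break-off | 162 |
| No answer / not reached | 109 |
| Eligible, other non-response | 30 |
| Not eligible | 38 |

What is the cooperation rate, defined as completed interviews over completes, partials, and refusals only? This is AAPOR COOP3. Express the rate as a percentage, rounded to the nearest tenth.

Num = 295
Denominator = 295 + 39 + 162 = 496
COOP3 = 295 / 496 = 0.5948

59.5%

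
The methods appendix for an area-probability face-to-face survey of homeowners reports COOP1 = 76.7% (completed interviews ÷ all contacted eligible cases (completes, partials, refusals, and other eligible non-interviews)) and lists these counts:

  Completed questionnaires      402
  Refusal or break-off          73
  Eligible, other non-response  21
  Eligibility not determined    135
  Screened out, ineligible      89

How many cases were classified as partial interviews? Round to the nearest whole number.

COOP1 = 402 / D = 0.767
D = 402 / 0.767 = 524.1
Remaining denominator categories sum to 496
partial interviews = 524.1 − 496 ≈ 28

28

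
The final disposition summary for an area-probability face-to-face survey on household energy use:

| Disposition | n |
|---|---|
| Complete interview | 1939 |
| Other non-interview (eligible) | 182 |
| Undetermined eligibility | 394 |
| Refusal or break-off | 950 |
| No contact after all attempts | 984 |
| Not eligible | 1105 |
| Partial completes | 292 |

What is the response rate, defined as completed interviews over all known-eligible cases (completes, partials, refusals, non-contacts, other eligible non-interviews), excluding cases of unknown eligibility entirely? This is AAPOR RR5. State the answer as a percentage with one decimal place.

Num = 1939
Denom = 1939 + 292 + 950 + 984 + 182 = 4347
RR5 = 1939 / 4347 = 0.4461

44.6%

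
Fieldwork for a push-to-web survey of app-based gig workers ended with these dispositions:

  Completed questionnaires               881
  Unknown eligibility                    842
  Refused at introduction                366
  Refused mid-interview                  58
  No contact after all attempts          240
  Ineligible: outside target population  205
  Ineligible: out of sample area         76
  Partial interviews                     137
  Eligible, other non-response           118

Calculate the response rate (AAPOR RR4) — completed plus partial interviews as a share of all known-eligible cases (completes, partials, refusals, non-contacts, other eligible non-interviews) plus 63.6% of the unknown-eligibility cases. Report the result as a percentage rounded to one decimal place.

43.6%

Refused = 366 + 58 = 424
Ineligible = 205 + 76 = 281
Top = 881 + 137 = 1018
Eligible (known) = 881 + 137 + 424 + 240 + 118 = 1800
e × U = 0.6360 × 842 = 535.51
Base = 1800 + 535.51 = 2335.51
RR4 = 1018 / 2335.51 = 0.4359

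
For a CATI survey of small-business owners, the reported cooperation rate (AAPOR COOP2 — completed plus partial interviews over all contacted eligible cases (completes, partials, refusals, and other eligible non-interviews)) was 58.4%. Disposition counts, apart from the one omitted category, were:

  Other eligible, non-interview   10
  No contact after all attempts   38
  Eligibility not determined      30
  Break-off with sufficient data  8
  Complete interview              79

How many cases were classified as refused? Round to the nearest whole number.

Numerator: 79 + 8 = 87
COOP2 = 87 / D = 0.584
D = 87 / 0.584 = 149.0
Other denominator terms total 97
refused = 149.0 − 97 ≈ 52

52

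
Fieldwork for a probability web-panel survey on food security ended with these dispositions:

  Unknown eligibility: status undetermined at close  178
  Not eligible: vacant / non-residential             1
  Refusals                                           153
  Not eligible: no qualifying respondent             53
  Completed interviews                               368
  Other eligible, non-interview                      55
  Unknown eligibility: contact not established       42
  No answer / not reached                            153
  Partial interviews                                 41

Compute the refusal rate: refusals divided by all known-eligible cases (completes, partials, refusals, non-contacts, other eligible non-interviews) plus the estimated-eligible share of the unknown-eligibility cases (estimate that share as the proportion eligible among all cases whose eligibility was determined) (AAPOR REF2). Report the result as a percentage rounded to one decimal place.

15.7%

Unknown eligibility = 42 + 178 = 220
Not eligible = 53 + 1 = 54
Num: 153
Known eligible: 368 + 41 + 153 + 153 + 55 = 770
e = 770 / (770 + 54) = 770 / 824 = 0.9345
Eligible share of unknowns: 0.9345 × 220 = 205.59
Denom: 770 + 205.59 = 975.59
REF2 = 153 / 975.59 = 0.1568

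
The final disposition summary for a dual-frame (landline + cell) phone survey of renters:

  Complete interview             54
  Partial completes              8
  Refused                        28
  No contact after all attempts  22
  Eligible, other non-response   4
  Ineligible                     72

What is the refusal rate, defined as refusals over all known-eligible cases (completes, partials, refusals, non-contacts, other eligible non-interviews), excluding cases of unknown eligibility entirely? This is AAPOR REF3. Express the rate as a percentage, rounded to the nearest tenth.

24.1%

Numerator → 28
Denominator → 54 + 8 + 28 + 22 + 4 = 116
REF3 = 28 / 116 = 0.2414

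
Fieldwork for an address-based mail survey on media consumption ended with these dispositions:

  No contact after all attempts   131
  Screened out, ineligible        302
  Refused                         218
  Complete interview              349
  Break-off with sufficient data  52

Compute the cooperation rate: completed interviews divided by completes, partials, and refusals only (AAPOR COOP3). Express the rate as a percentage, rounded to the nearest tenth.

56.4%

Num → 349
Base → 349 + 52 + 218 = 619
COOP3 = 349 / 619 = 0.5638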